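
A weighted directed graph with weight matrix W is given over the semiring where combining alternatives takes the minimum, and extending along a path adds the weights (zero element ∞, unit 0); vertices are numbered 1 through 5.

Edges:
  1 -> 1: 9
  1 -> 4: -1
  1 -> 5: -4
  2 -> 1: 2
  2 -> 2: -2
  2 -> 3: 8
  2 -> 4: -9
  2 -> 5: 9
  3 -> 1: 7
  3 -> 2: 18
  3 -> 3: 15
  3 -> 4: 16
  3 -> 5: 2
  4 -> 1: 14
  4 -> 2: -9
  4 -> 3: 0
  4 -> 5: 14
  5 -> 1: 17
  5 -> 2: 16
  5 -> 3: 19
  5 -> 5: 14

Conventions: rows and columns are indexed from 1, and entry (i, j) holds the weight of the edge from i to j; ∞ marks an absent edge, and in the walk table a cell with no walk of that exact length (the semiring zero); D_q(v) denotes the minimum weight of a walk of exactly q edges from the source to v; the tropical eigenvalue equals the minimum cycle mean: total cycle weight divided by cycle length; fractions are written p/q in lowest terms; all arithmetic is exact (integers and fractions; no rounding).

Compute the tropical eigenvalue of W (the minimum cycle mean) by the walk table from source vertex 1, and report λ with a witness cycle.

q=0: [0, ∞, ∞, ∞, ∞]
q=1: [9, ∞, ∞, -1, -4]
q=2: [13, -10, -1, 8, 5]
q=3: [-8, -12, -2, -19, -1]
q=4: [-10, -28, -19, -21, -12]
q=5: [-26, -30, -21, -37, -19]
Optimal cycle mean attained by: cycle 2->4->2, total (-9) + (-9), length 2.
Answer: λ = -9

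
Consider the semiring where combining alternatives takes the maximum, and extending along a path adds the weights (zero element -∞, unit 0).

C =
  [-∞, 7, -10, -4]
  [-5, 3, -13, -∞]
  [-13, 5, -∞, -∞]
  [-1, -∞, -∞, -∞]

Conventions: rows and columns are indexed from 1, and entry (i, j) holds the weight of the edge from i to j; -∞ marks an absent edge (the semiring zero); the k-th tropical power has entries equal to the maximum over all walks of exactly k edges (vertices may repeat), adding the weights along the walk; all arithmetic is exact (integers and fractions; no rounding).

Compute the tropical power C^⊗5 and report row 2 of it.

C^⊗2:
  [2, 10, -6, -∞]
  [-2, 6, -10, -9]
  [0, 8, -8, -17]
  [-∞, 6, -11, -5]
C^⊗3:
  [5, 13, -3, -2]
  [1, 9, -7, -6]
  [3, 11, -5, -4]
  [1, 9, -7, -∞]
C^⊗4:
  [8, 16, 0, 1]
  [4, 12, -4, -3]
  [6, 14, -2, -1]
  [4, 12, -4, -3]
C^⊗5:
  [11, 19, 3, 4]
  [7, 15, -1, 0]
  [9, 17, 1, 2]
  [7, 15, -1, 0]
Answer: row 2 of C^⊗5 = [7, 15, -1, 0]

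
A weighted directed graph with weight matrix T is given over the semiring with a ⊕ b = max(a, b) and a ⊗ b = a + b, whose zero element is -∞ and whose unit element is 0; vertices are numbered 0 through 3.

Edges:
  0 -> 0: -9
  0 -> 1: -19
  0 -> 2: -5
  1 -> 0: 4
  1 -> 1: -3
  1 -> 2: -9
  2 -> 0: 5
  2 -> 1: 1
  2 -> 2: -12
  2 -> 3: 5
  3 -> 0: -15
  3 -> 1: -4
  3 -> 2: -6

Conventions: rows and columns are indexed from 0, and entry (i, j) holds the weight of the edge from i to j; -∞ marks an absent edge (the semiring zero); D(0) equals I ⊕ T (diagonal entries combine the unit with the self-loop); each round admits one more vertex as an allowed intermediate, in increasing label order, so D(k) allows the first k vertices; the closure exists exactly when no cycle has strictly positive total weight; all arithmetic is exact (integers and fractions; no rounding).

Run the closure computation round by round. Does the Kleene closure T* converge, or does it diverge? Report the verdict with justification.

D(0):
  [0, -19, -5, -∞]
  [4, 0, -9, -∞]
  [5, 1, 0, 5]
  [-15, -4, -6, 0]
D(1):
  [0, -19, -5, -∞]
  [4, 0, -1, -∞]
  [5, 1, 0, 5]
  [-15, -4, -6, 0]
D(2):
  [0, -19, -5, -∞]
  [4, 0, -1, -∞]
  [5, 1, 0, 5]
  [0, -4, -5, 0]
D(3):
  [0, -4, -5, 0]
  [4, 0, -1, 4]
  [5, 1, 0, 5]
  [0, -4, -5, 0]
D(4):
  [0, -4, -5, 0]
  [4, 0, -1, 4]
  [5, 1, 0, 5]
  [0, -4, -5, 0]
Key observation: every diagonal entry stays at the unit through all rounds, so no improving cycle exists.
Answer: CONVERGES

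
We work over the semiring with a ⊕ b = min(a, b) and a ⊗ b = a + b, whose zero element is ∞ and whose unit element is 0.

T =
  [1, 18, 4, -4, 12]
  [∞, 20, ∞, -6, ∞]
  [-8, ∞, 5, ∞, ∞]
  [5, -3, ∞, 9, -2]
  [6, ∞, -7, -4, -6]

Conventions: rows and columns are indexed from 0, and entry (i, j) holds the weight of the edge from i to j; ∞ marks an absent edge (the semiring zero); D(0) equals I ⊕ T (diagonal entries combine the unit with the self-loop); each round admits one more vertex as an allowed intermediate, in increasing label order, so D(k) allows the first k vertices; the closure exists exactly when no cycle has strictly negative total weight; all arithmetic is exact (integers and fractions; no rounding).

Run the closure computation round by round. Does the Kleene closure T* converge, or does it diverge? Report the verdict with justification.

Detection: at round 0, diagonal entry (4, 4) turns strictly negative.
Key observation: the cycle 4->4 has total weight (-6), which is strictly negative.
Answer: DIVERGES — negative cycle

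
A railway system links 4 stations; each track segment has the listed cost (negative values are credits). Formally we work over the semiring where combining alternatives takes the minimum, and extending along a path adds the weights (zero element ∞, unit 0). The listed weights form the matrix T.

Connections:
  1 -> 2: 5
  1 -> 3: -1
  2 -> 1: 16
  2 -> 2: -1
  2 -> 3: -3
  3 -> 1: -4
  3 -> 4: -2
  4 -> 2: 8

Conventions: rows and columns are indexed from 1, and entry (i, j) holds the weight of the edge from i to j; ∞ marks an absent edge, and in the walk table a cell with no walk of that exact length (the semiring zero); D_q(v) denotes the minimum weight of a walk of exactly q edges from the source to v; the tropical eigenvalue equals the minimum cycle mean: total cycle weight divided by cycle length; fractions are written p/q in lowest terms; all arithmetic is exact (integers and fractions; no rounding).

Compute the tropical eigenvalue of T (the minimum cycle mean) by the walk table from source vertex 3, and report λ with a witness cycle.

q=0: [∞, ∞, 0, ∞]
q=1: [-4, ∞, ∞, -2]
q=2: [∞, 1, -5, ∞]
q=3: [-9, 0, -2, -7]
q=4: [-6, -4, -10, -4]
Optimal cycle mean attained by: cycle 1->3->1, total (-1) + (-4), length 2.
Answer: λ = -5/2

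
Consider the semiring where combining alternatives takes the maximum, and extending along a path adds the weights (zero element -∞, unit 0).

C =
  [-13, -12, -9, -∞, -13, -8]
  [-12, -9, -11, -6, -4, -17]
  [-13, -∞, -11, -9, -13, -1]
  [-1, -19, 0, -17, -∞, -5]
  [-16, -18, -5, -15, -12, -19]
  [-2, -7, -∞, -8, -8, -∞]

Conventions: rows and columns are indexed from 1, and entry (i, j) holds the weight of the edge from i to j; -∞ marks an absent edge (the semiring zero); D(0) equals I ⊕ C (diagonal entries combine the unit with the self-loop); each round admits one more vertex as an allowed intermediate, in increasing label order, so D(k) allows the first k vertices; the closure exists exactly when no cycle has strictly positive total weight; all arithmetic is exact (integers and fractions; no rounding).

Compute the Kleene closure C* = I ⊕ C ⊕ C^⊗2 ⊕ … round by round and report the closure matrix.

D(0):
  [0, -12, -9, -∞, -13, -8]
  [-12, 0, -11, -6, -4, -17]
  [-13, -∞, 0, -9, -13, -1]
  [-1, -19, 0, 0, -∞, -5]
  [-16, -18, -5, -15, 0, -19]
  [-2, -7, -∞, -8, -8, 0]
D(1):
  [0, -12, -9, -∞, -13, -8]
  [-12, 0, -11, -6, -4, -17]
  [-13, -25, 0, -9, -13, -1]
  [-1, -13, 0, 0, -14, -5]
  [-16, -18, -5, -15, 0, -19]
  [-2, -7, -11, -8, -8, 0]
D(2):
  [0, -12, -9, -18, -13, -8]
  [-12, 0, -11, -6, -4, -17]
  [-13, -25, 0, -9, -13, -1]
  [-1, -13, 0, 0, -14, -5]
  [-16, -18, -5, -15, 0, -19]
  [-2, -7, -11, -8, -8, 0]
D(3):
  [0, -12, -9, -18, -13, -8]
  [-12, 0, -11, -6, -4, -12]
  [-13, -25, 0, -9, -13, -1]
  [-1, -13, 0, 0, -13, -1]
  [-16, -18, -5, -14, 0, -6]
  [-2, -7, -11, -8, -8, 0]
D(4):
  [0, -12, -9, -18, -13, -8]
  [-7, 0, -6, -6, -4, -7]
  [-10, -22, 0, -9, -13, -1]
  [-1, -13, 0, 0, -13, -1]
  [-15, -18, -5, -14, 0, -6]
  [-2, -7, -8, -8, -8, 0]
D(5):
  [0, -12, -9, -18, -13, -8]
  [-7, 0, -6, -6, -4, -7]
  [-10, -22, 0, -9, -13, -1]
  [-1, -13, 0, 0, -13, -1]
  [-15, -18, -5, -14, 0, -6]
  [-2, -7, -8, -8, -8, 0]
D(6):
  [0, -12, -9, -16, -13, -8]
  [-7, 0, -6, -6, -4, -7]
  [-3, -8, 0, -9, -9, -1]
  [-1, -8, 0, 0, -9, -1]
  [-8, -13, -5, -14, 0, -6]
  [-2, -7, -8, -8, -8, 0]
Answer: C* = [[0, -12, -9, -16, -13, -8], [-7, 0, -6, -6, -4, -7], [-3, -8, 0, -9, -9, -1], [-1, -8, 0, 0, -9, -1], [-8, -13, -5, -14, 0, -6], [-2, -7, -8, -8, -8, 0]]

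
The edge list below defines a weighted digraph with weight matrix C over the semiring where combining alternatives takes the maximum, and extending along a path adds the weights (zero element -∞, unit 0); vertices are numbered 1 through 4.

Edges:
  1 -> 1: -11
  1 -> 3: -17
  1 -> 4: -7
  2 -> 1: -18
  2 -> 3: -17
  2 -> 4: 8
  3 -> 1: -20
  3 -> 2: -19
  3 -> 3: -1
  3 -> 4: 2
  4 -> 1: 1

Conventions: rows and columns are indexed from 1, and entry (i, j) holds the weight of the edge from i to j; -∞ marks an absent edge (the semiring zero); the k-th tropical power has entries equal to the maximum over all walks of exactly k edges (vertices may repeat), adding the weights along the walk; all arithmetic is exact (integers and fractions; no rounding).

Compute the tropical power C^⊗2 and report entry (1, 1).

C^⊗2:
  [-6, -36, -18, -15]
  [9, -36, -18, -15]
  [3, -20, -2, 1]
  [-10, -∞, -16, -6]
Key observation: the optimum is the walk 1->4->1, with weight (-7) + 1 = -6.
Optimal value attained by: walk 1->4->1.
Answer: (C^⊗2)[1][1] = -6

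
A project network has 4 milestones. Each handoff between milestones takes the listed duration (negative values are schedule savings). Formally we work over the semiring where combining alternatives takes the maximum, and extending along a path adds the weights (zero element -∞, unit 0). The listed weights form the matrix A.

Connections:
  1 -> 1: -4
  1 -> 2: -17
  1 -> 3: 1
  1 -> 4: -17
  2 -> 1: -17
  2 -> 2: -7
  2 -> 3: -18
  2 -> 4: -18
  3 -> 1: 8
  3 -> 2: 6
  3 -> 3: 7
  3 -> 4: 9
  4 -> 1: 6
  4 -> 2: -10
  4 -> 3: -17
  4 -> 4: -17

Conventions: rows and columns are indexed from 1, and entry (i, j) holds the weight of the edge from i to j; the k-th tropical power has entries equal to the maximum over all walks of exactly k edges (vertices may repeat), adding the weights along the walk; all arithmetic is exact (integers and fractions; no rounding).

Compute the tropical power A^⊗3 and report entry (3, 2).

A^⊗2:
  [9, 7, 8, 10]
  [-10, -12, -11, -9]
  [15, 13, 14, 16]
  [2, -11, 7, -8]
A^⊗3:
  [16, 14, 15, 17]
  [-3, -5, -4, -2]
  [22, 20, 21, 23]
  [15, 13, 14, 16]
Key observation: the optimum is the walk 3->3->3->2, with weight 7 + 7 + 6 = 20.
Optimal value attained by: walk 3->3->3->2.
Answer: (A^⊗3)[3][2] = 20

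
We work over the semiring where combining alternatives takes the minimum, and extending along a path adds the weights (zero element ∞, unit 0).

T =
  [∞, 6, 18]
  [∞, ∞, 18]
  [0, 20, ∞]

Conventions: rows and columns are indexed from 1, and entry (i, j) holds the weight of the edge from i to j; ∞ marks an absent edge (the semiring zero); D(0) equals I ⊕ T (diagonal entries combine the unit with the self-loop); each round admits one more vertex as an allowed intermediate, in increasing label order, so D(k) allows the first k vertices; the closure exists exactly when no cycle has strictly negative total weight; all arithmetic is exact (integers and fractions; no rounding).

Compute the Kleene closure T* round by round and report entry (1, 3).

D(0):
  [0, 6, 18]
  [∞, 0, 18]
  [0, 20, 0]
D(1):
  [0, 6, 18]
  [∞, 0, 18]
  [0, 6, 0]
D(2):
  [0, 6, 18]
  [∞, 0, 18]
  [0, 6, 0]
D(3):
  [0, 6, 18]
  [18, 0, 18]
  [0, 6, 0]
Answer: T*[1][3] = 18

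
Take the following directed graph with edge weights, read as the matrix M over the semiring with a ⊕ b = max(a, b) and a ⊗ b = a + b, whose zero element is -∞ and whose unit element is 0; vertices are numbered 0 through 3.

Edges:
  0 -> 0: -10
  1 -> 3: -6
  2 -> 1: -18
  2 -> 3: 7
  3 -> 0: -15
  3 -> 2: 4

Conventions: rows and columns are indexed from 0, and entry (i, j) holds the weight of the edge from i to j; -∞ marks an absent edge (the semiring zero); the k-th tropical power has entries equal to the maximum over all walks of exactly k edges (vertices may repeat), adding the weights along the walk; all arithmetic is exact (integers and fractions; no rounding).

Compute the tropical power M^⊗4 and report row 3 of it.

M^⊗2:
  [-20, -∞, -∞, -∞]
  [-21, -∞, -2, -∞]
  [-8, -∞, 11, -24]
  [-25, -14, -∞, 11]
M^⊗3:
  [-30, -∞, -∞, -∞]
  [-31, -20, -∞, 5]
  [-18, -7, -20, 18]
  [-4, -∞, 15, -20]
M^⊗4:
  [-40, -∞, -∞, -∞]
  [-10, -∞, 9, -26]
  [3, -38, 22, -13]
  [-14, -3, -16, 22]
Answer: row 3 of M^⊗4 = [-14, -3, -16, 22]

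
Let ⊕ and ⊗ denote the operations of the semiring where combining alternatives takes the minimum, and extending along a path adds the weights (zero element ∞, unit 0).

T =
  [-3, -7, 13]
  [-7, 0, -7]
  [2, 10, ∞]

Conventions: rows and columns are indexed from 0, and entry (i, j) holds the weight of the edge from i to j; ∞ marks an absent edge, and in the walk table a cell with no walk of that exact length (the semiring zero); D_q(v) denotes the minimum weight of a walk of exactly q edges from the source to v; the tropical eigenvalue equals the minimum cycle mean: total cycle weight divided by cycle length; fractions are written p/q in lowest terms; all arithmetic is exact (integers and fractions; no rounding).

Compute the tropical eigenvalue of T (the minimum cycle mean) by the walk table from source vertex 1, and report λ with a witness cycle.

q=0: [∞, 0, ∞]
q=1: [-7, 0, -7]
q=2: [-10, -14, -7]
q=3: [-21, -17, -21]
Optimal cycle mean attained by: cycle 0->1->0, total (-7) + (-7), length 2.
Answer: λ = -7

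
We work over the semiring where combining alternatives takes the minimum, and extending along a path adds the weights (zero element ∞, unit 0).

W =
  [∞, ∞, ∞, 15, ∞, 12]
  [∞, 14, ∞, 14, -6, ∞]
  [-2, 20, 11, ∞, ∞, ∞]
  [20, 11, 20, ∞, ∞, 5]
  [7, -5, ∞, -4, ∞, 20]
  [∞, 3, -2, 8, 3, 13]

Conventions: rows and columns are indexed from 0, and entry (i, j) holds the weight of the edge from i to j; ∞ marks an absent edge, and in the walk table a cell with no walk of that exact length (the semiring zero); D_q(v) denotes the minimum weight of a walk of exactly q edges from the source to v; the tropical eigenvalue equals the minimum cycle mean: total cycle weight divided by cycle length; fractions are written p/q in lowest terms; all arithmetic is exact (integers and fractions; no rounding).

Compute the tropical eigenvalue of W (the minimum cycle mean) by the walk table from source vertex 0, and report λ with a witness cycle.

q=0: [0, ∞, ∞, ∞, ∞, ∞]
q=1: [∞, ∞, ∞, 15, ∞, 12]
q=2: [35, 15, 10, 20, 15, 20]
q=3: [8, 10, 18, 11, 9, 25]
q=4: [16, 4, 23, 5, 4, 16]
q=5: [11, -1, 14, 0, -2, 10]
q=6: [5, -7, 8, -6, -7, 5]
Optimal cycle mean attained by: cycle 1->4->1, total (-6) + (-5), length 2.
Answer: λ = -11/2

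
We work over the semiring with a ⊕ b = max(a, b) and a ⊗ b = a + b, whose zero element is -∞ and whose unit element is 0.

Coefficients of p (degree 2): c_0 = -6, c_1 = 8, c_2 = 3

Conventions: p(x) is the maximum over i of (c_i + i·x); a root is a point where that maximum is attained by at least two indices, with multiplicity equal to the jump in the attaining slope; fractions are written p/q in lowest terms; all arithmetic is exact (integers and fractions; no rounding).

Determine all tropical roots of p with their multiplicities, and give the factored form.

hull edge (i=0, c=-6) to (i=1, c=8): slope 14, span 1
hull edge (i=1, c=8) to (i=2, c=3): slope -5, span 1
Factored form: p(x) = 3 ⊗ (x ⊕ (-14)) ⊗ (x ⊕ 5)
Answer: roots = -14 (mult 1), 5 (mult 1)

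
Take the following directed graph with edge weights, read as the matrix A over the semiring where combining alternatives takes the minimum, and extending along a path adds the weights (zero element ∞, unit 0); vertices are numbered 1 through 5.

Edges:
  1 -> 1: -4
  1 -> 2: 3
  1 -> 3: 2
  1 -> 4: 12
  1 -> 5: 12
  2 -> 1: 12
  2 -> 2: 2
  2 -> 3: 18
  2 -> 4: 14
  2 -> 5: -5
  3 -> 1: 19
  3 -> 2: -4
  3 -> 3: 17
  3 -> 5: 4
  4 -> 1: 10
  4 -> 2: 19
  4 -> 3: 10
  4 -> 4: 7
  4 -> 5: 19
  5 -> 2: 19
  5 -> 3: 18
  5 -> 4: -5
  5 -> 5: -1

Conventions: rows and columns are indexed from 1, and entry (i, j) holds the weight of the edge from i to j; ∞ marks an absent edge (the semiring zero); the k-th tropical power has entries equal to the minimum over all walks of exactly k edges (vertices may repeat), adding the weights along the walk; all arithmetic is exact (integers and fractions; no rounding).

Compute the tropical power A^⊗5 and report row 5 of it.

A^⊗2:
  [-8, -2, -2, 7, -2]
  [8, 4, 13, -10, -6]
  [8, -2, 14, -1, -9]
  [6, 6, 12, 14, 14]
  [5, 14, 5, -6, -2]
A^⊗3:
  [-12, -6, -6, -7, -7]
  [0, 6, 0, -11, -7]
  [4, 0, 9, -14, -10]
  [2, 8, 8, 9, 1]
  [1, 1, 4, -7, -3]
A^⊗4:
  [-16, -10, -10, -12, -11]
  [-4, -4, -1, -12, -8]
  [-4, 2, -4, -15, -11]
  [-2, 4, 4, -4, 0]
  [-3, 0, 3, -8, -4]
A^⊗5:
  [-20, -14, -14, -16, -15]
  [-8, -5, -2, -13, -9]
  [-8, -8, -5, -16, -12]
  [-6, 0, 0, -5, -1]
  [-7, -1, -1, -9, -5]
Answer: row 5 of A^⊗5 = [-7, -1, -1, -9, -5]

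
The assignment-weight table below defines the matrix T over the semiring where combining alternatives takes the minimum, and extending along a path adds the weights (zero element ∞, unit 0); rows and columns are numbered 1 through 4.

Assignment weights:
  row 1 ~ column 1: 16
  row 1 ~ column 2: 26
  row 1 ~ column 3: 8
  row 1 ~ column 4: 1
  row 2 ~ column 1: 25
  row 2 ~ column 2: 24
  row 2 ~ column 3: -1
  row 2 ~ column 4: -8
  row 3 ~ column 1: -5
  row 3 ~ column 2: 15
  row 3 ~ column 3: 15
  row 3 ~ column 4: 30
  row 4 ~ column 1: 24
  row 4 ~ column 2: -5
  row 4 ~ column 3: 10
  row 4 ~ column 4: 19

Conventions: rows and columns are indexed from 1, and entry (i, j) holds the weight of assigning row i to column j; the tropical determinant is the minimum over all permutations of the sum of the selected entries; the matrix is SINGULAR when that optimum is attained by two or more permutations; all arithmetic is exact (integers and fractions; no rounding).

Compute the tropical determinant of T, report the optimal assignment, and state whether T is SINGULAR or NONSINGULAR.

σ = (1, 2, 3, 4): 16 + 24 + 15 + 19 = 74
σ = (1, 2, 4, 3): 16 + 24 + 30 + 10 = 80
σ = (1, 3, 2, 4): 16 + (-1) + 15 + 19 = 49
σ = (1, 3, 4, 2): 16 + (-1) + 30 + (-5) = 40
σ = (1, 4, 2, 3): 16 + (-8) + 15 + 10 = 33
σ = (1, 4, 3, 2): 16 + (-8) + 15 + (-5) = 18
σ = (2, 1, 3, 4): 26 + 25 + 15 + 19 = 85
σ = (2, 1, 4, 3): 26 + 25 + 30 + 10 = 91
σ = (2, 3, 1, 4): 26 + (-1) + (-5) + 19 = 39
σ = (2, 3, 4, 1): 26 + (-1) + 30 + 24 = 79
σ = (2, 4, 1, 3): 26 + (-8) + (-5) + 10 = 23
σ = (2, 4, 3, 1): 26 + (-8) + 15 + 24 = 57
σ = (3, 1, 2, 4): 8 + 25 + 15 + 19 = 67
σ = (3, 1, 4, 2): 8 + 25 + 30 + (-5) = 58
σ = (3, 2, 1, 4): 8 + 24 + (-5) + 19 = 46
σ = (3, 2, 4, 1): 8 + 24 + 30 + 24 = 86
σ = (3, 4, 1, 2): 8 + (-8) + (-5) + (-5) = -10
σ = (3, 4, 2, 1): 8 + (-8) + 15 + 24 = 39
σ = (4, 1, 2, 3): 1 + 25 + 15 + 10 = 51
σ = (4, 1, 3, 2): 1 + 25 + 15 + (-5) = 36
σ = (4, 2, 1, 3): 1 + 24 + (-5) + 10 = 30
σ = (4, 2, 3, 1): 1 + 24 + 15 + 24 = 64
σ = (4, 3, 1, 2): 1 + (-1) + (-5) + (-5) = -10
σ = (4, 3, 2, 1): 1 + (-1) + 15 + 24 = 39
Optimal value attained by: σ = (3, 4, 1, 2).
Answer: det⊕(T) = -10; verdict: SINGULAR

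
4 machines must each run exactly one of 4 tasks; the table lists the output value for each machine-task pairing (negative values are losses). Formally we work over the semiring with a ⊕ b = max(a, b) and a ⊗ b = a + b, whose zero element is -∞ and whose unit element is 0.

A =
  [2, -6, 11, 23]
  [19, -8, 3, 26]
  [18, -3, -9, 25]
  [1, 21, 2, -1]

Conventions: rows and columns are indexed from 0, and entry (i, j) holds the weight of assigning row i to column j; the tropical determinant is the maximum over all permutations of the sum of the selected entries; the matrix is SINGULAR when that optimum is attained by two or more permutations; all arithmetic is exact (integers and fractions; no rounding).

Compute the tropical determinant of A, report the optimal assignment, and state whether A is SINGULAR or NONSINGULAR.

σ = (0, 1, 2, 3): 2 + (-8) + (-9) + (-1) = -16
σ = (0, 1, 3, 2): 2 + (-8) + 25 + 2 = 21
σ = (0, 2, 1, 3): 2 + 3 + (-3) + (-1) = 1
σ = (0, 2, 3, 1): 2 + 3 + 25 + 21 = 51
σ = (0, 3, 1, 2): 2 + 26 + (-3) + 2 = 27
σ = (0, 3, 2, 1): 2 + 26 + (-9) + 21 = 40
σ = (1, 0, 2, 3): (-6) + 19 + (-9) + (-1) = 3
σ = (1, 0, 3, 2): (-6) + 19 + 25 + 2 = 40
σ = (1, 2, 0, 3): (-6) + 3 + 18 + (-1) = 14
σ = (1, 2, 3, 0): (-6) + 3 + 25 + 1 = 23
σ = (1, 3, 0, 2): (-6) + 26 + 18 + 2 = 40
σ = (1, 3, 2, 0): (-6) + 26 + (-9) + 1 = 12
σ = (2, 0, 1, 3): 11 + 19 + (-3) + (-1) = 26
σ = (2, 0, 3, 1): 11 + 19 + 25 + 21 = 76
σ = (2, 1, 0, 3): 11 + (-8) + 18 + (-1) = 20
σ = (2, 1, 3, 0): 11 + (-8) + 25 + 1 = 29
σ = (2, 3, 0, 1): 11 + 26 + 18 + 21 = 76
σ = (2, 3, 1, 0): 11 + 26 + (-3) + 1 = 35
σ = (3, 0, 1, 2): 23 + 19 + (-3) + 2 = 41
σ = (3, 0, 2, 1): 23 + 19 + (-9) + 21 = 54
σ = (3, 1, 0, 2): 23 + (-8) + 18 + 2 = 35
σ = (3, 1, 2, 0): 23 + (-8) + (-9) + 1 = 7
σ = (3, 2, 0, 1): 23 + 3 + 18 + 21 = 65
σ = (3, 2, 1, 0): 23 + 3 + (-3) + 1 = 24
Optimal value attained by: σ = (2, 0, 3, 1).
Answer: det⊕(A) = 76; verdict: SINGULAR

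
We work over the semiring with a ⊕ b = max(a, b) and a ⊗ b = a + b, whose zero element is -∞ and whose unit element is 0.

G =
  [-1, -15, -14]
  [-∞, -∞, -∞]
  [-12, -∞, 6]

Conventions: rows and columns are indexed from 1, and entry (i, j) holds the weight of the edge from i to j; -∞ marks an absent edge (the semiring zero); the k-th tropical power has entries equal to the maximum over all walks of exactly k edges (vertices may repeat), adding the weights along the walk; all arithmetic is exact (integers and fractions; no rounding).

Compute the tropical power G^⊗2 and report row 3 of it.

G^⊗2:
  [-2, -16, -8]
  [-∞, -∞, -∞]
  [-6, -27, 12]
Answer: row 3 of G^⊗2 = [-6, -27, 12]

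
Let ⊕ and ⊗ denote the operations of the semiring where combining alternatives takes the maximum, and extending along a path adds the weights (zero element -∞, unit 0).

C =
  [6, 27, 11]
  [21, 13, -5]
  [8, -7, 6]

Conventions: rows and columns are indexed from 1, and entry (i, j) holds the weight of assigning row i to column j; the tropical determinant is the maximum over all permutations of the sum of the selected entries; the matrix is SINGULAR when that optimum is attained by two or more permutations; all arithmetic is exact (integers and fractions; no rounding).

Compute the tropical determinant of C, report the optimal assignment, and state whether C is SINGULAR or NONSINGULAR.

σ = (1, 2, 3): 6 + 13 + 6 = 25
σ = (1, 3, 2): 6 + (-5) + (-7) = -6
σ = (2, 1, 3): 27 + 21 + 6 = 54
σ = (2, 3, 1): 27 + (-5) + 8 = 30
σ = (3, 1, 2): 11 + 21 + (-7) = 25
σ = (3, 2, 1): 11 + 13 + 8 = 32
Optimal value attained by: σ = (2, 1, 3).
Answer: det⊕(C) = 54; verdict: NONSINGULAR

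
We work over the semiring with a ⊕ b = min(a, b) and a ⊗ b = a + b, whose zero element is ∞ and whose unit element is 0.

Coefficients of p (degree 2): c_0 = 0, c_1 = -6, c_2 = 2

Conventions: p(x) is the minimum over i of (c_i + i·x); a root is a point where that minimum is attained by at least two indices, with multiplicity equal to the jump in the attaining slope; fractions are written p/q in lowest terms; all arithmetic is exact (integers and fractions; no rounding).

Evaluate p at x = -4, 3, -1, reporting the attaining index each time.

p(-4) = min(0+0·(-4)=0, -6+1·(-4)=-10, 2+2·(-4)=-6) = -10 (attained by i=1)
p(3) = min(0+0·3=0, -6+1·3=-3, 2+2·3=8) = -3 (attained by i=1)
p(-1) = min(0+0·(-1)=0, -6+1·(-1)=-7, 2+2·(-1)=0) = -7 (attained by i=1)
Answer: p(-4) = -10; p(3) = -3; p(-1) = -7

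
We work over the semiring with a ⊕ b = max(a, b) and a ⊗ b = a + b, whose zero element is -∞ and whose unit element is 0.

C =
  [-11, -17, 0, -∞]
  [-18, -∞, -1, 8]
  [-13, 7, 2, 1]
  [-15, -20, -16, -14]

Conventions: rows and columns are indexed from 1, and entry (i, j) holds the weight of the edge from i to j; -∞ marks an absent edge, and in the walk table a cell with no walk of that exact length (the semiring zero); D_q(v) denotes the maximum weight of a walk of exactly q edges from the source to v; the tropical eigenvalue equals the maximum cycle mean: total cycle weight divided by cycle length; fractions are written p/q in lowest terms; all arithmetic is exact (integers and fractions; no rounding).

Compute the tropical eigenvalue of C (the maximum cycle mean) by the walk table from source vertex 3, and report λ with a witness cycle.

q=0: [-∞, -∞, 0, -∞]
q=1: [-13, 7, 2, 1]
q=2: [-11, 9, 6, 15]
q=3: [0, 13, 8, 17]
q=4: [2, 15, 12, 21]
Optimal cycle mean attained by: cycle 2->3->2, total (-1) + 7, length 2.
Answer: λ = 3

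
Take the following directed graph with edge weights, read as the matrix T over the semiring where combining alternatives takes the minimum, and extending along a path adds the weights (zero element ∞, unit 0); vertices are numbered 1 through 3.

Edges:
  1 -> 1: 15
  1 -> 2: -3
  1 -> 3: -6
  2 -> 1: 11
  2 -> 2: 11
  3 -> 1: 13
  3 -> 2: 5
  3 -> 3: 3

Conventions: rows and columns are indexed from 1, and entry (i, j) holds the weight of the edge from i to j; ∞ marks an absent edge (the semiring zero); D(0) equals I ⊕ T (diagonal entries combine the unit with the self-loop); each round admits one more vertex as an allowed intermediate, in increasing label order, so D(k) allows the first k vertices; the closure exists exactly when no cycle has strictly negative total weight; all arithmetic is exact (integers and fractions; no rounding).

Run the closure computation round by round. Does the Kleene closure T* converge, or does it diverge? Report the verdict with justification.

D(0):
  [0, -3, -6]
  [11, 0, ∞]
  [13, 5, 0]
D(1):
  [0, -3, -6]
  [11, 0, 5]
  [13, 5, 0]
D(2):
  [0, -3, -6]
  [11, 0, 5]
  [13, 5, 0]
D(3):
  [0, -3, -6]
  [11, 0, 5]
  [13, 5, 0]
Key observation: every diagonal entry stays at the unit through all rounds, so no improving cycle exists.
Answer: CONVERGES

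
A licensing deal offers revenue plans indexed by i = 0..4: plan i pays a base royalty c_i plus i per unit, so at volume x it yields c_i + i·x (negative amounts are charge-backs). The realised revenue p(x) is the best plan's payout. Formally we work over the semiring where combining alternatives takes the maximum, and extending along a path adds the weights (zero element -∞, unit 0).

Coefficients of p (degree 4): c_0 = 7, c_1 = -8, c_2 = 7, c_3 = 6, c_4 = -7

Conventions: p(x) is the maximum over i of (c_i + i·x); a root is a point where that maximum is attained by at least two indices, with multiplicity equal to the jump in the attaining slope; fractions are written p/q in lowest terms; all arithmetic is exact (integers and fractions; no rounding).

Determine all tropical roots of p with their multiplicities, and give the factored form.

hull edge (i=0, c=7) to (i=2, c=7): slope 0, span 2
hull edge (i=2, c=7) to (i=3, c=6): slope -1, span 1
hull edge (i=3, c=6) to (i=4, c=-7): slope -13, span 1
Factored form: p(x) = -7 ⊗ (x ⊕ 0) ⊗ (x ⊕ 0) ⊗ (x ⊕ 1) ⊗ (x ⊕ 13)
Answer: roots = 0 (mult 2), 1 (mult 1), 13 (mult 1)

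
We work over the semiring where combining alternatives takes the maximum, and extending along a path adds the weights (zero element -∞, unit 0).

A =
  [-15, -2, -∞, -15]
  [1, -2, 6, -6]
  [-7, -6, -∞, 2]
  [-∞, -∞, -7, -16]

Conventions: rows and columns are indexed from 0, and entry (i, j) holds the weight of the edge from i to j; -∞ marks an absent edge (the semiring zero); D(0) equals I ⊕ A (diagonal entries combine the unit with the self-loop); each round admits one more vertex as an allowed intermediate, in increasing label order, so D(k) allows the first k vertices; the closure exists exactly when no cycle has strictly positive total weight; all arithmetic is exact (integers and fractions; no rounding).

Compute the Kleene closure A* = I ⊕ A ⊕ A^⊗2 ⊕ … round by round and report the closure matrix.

D(0):
  [0, -2, -∞, -15]
  [1, 0, 6, -6]
  [-7, -6, 0, 2]
  [-∞, -∞, -7, 0]
D(1):
  [0, -2, -∞, -15]
  [1, 0, 6, -6]
  [-7, -6, 0, 2]
  [-∞, -∞, -7, 0]
D(2):
  [0, -2, 4, -8]
  [1, 0, 6, -6]
  [-5, -6, 0, 2]
  [-∞, -∞, -7, 0]
D(3):
  [0, -2, 4, 6]
  [1, 0, 6, 8]
  [-5, -6, 0, 2]
  [-12, -13, -7, 0]
D(4):
  [0, -2, 4, 6]
  [1, 0, 6, 8]
  [-5, -6, 0, 2]
  [-12, -13, -7, 0]
Answer: A* = [[0, -2, 4, 6], [1, 0, 6, 8], [-5, -6, 0, 2], [-12, -13, -7, 0]]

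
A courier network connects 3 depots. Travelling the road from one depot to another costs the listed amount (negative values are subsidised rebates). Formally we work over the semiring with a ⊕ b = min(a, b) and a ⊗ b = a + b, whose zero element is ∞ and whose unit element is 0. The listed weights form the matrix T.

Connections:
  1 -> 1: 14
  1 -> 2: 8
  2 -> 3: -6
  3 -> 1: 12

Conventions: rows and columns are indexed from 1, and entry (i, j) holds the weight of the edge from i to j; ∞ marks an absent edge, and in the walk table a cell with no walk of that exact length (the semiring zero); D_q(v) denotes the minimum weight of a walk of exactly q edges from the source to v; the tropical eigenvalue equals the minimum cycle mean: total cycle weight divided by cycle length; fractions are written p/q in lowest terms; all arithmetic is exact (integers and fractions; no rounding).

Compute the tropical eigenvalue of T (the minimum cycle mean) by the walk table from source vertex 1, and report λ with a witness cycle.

q=0: [0, ∞, ∞]
q=1: [14, 8, ∞]
q=2: [28, 22, 2]
q=3: [14, 36, 16]
Optimal cycle mean attained by: cycle 1->2->3->1, total 8 + (-6) + 12, length 3.
Answer: λ = 14/3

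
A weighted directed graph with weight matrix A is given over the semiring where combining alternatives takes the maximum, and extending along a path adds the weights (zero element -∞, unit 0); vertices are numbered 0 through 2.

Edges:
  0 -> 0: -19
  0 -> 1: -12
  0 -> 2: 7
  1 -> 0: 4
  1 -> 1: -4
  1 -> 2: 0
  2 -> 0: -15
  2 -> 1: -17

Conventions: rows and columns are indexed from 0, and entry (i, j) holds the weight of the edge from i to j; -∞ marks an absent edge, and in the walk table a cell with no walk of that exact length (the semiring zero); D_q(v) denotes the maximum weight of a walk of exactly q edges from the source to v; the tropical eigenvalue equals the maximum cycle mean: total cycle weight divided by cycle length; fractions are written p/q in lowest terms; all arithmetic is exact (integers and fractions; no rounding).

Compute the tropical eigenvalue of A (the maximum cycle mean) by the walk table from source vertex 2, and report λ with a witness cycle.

q=0: [-∞, -∞, 0]
q=1: [-15, -17, -∞]
q=2: [-13, -21, -8]
q=3: [-17, -25, -6]
Optimal cycle mean attained by: cycle 0->2->1->0, total 7 + (-17) + 4, length 3.
Answer: λ = -2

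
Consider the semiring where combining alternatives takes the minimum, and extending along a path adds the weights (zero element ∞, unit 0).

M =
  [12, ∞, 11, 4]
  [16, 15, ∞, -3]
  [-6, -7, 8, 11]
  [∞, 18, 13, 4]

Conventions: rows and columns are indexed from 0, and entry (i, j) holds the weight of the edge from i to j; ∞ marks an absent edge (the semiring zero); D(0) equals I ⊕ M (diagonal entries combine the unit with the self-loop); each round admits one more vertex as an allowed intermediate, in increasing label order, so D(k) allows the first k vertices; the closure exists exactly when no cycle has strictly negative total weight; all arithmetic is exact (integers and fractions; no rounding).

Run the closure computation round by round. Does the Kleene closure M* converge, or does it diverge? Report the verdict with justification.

D(0):
  [0, ∞, 11, 4]
  [16, 0, ∞, -3]
  [-6, -7, 0, 11]
  [∞, 18, 13, 0]
D(1):
  [0, ∞, 11, 4]
  [16, 0, 27, -3]
  [-6, -7, 0, -2]
  [∞, 18, 13, 0]
D(2):
  [0, ∞, 11, 4]
  [16, 0, 27, -3]
  [-6, -7, 0, -10]
  [34, 18, 13, 0]
D(3):
  [0, 4, 11, 1]
  [16, 0, 27, -3]
  [-6, -7, 0, -10]
  [7, 6, 13, 0]
D(4):
  [0, 4, 11, 1]
  [4, 0, 10, -3]
  [-6, -7, 0, -10]
  [7, 6, 13, 0]
Key observation: every diagonal entry stays at the unit through all rounds, so no improving cycle exists.
Answer: CONVERGES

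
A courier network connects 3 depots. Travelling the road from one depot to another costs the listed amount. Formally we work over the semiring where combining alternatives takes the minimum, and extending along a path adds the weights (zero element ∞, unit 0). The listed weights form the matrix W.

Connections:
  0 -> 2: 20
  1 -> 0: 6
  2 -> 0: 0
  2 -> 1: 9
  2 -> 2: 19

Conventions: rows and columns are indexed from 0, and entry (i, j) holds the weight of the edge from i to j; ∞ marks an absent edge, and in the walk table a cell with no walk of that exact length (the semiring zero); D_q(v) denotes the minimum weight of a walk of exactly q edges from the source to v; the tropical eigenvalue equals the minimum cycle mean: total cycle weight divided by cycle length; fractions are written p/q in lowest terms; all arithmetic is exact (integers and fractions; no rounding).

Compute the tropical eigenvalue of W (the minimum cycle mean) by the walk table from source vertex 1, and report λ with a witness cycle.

q=0: [∞, 0, ∞]
q=1: [6, ∞, ∞]
q=2: [∞, ∞, 26]
q=3: [26, 35, 45]
Optimal cycle mean attained by: cycle 0->2->0, total 20 + 0, length 2.
Answer: λ = 10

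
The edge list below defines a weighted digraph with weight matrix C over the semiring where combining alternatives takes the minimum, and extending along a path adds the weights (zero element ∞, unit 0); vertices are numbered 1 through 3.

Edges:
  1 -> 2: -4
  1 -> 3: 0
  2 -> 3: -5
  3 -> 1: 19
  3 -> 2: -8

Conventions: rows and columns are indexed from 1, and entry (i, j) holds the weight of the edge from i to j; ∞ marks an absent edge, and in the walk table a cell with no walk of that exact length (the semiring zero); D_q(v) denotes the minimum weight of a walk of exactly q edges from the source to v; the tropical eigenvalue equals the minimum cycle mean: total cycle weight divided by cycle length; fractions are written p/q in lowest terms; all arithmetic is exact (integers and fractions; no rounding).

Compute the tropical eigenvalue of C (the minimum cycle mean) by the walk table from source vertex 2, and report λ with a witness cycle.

q=0: [∞, 0, ∞]
q=1: [∞, ∞, -5]
q=2: [14, -13, ∞]
q=3: [∞, 10, -18]
Optimal cycle mean attained by: cycle 2->3->2, total (-5) + (-8), length 2.
Answer: λ = -13/2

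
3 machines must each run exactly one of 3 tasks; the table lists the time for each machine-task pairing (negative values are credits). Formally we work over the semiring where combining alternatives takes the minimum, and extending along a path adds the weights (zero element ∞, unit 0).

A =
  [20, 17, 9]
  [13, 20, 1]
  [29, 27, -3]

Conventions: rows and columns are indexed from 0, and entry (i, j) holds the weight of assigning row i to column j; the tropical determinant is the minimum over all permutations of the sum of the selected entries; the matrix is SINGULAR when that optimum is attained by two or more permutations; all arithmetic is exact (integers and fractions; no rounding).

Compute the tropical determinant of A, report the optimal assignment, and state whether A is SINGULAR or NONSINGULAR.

σ = (0, 1, 2): 20 + 20 + (-3) = 37
σ = (0, 2, 1): 20 + 1 + 27 = 48
σ = (1, 0, 2): 17 + 13 + (-3) = 27
σ = (1, 2, 0): 17 + 1 + 29 = 47
σ = (2, 0, 1): 9 + 13 + 27 = 49
σ = (2, 1, 0): 9 + 20 + 29 = 58
Optimal value attained by: σ = (1, 0, 2).
Answer: det⊕(A) = 27; verdict: NONSINGULAR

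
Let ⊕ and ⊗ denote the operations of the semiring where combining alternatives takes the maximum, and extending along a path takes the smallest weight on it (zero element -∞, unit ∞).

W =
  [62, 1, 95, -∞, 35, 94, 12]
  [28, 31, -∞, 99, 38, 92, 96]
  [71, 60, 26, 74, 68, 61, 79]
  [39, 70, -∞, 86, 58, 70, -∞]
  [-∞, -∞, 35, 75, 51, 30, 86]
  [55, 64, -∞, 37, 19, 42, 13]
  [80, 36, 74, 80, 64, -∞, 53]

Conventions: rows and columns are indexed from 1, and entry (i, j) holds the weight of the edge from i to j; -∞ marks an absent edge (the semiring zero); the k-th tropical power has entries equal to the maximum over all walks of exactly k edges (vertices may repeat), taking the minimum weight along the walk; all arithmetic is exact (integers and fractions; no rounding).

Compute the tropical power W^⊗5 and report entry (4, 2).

W^⊗2:
  [71, 64, 62, 74, 68, 62, 79]
  [80, 70, 74, 86, 64, 70, 53]
  [79, 70, 74, 79, 64, 71, 68]
  [55, 70, 39, 86, 58, 70, 70]
  [80, 70, 74, 80, 64, 70, 53]
  [55, 42, 55, 64, 38, 64, 64]
  [71, 70, 80, 80, 68, 80, 74]
W^⊗3:
  [79, 70, 74, 79, 64, 71, 68]
  [71, 70, 80, 86, 68, 80, 74]
  [71, 70, 79, 79, 68, 79, 74]
  [70, 70, 70, 86, 64, 70, 70]
  [71, 70, 80, 80, 68, 80, 74]
  [64, 64, 64, 64, 64, 64, 55]
  [74, 70, 74, 80, 68, 71, 79]
W^⊗4:
  [71, 70, 79, 79, 68, 79, 74]
  [74, 70, 74, 86, 68, 71, 79]
  [74, 70, 74, 79, 68, 71, 79]
  [70, 70, 70, 86, 68, 70, 70]
  [74, 70, 74, 80, 68, 71, 79]
  [64, 64, 64, 64, 64, 64, 64]
  [79, 70, 74, 80, 68, 74, 74]
W^⊗5:
  [74, 70, 74, 79, 68, 71, 79]
  [79, 70, 74, 86, 68, 74, 74]
  [79, 70, 74, 79, 68, 74, 74]
  [70, 70, 70, 86, 68, 70, 70]
  [79, 70, 74, 80, 68, 74, 74]
  [64, 64, 64, 64, 64, 64, 64]
  [74, 70, 79, 80, 68, 79, 74]
Key observation: the optimum is the walk 4->2->4->2->4->2, with weight 70 min 99 min 70 min 99 min 70 = 70.
Optimal value attained by: walk 4->2->4->2->4->2.
Answer: (W^⊗5)[4][2] = 70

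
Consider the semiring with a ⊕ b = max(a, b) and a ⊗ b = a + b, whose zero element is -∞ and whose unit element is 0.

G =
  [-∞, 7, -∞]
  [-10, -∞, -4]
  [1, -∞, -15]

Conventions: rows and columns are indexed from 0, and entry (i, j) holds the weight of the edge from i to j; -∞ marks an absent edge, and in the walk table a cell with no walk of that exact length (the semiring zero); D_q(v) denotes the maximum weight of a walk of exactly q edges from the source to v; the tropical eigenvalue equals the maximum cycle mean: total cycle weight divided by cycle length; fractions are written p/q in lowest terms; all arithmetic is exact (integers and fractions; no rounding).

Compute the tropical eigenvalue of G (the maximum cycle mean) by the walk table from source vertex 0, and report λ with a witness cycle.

q=0: [0, -∞, -∞]
q=1: [-∞, 7, -∞]
q=2: [-3, -∞, 3]
q=3: [4, 4, -12]
Optimal cycle mean attained by: cycle 0->1->2->0, total 7 + (-4) + 1, length 3.
Answer: λ = 4/3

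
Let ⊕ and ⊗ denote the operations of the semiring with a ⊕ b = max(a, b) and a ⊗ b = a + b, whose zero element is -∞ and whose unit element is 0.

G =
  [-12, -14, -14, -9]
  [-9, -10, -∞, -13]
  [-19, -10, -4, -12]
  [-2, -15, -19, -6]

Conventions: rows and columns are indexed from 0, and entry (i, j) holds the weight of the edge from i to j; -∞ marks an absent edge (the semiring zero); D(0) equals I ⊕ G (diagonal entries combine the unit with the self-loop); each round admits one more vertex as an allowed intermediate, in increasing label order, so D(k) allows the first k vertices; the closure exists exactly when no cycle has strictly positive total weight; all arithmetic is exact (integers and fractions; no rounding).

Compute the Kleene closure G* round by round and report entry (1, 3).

D(0):
  [0, -14, -14, -9]
  [-9, 0, -∞, -13]
  [-19, -10, 0, -12]
  [-2, -15, -19, 0]
D(1):
  [0, -14, -14, -9]
  [-9, 0, -23, -13]
  [-19, -10, 0, -12]
  [-2, -15, -16, 0]
D(2):
  [0, -14, -14, -9]
  [-9, 0, -23, -13]
  [-19, -10, 0, -12]
  [-2, -15, -16, 0]
D(3):
  [0, -14, -14, -9]
  [-9, 0, -23, -13]
  [-19, -10, 0, -12]
  [-2, -15, -16, 0]
D(4):
  [0, -14, -14, -9]
  [-9, 0, -23, -13]
  [-14, -10, 0, -12]
  [-2, -15, -16, 0]
Answer: G*[1][3] = -13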